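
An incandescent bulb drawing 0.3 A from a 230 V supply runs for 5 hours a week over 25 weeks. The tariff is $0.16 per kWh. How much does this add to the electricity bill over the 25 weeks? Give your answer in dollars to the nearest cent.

Power = 0.3 A × 230 V = 69 W = 0.069 kW
Runtime = 5 h/week × 25 weeks = 125 h
Energy = 0.069 kW × 125 h = 8.625 kWh
Cost = 8.625 kWh × $0.16/kWh = $1.38

$1.38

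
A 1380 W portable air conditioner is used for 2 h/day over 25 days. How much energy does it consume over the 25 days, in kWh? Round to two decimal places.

Runtime = 2 h/day × 25 days = 50 h
Energy = 1.38 kW × 50 h = 69 kWh

69.00 kWh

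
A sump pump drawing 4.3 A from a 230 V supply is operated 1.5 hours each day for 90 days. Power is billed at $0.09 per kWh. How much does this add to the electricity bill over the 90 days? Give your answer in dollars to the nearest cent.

Power = 4.3 A × 230 V = 989 W = 0.989 kW
Runtime = 1.5 h/day × 90 days = 135 h
Energy = 0.989 kW × 135 h = 133.515 kWh
Cost = 133.515 kWh × $0.09/kWh = $12.02

$12.02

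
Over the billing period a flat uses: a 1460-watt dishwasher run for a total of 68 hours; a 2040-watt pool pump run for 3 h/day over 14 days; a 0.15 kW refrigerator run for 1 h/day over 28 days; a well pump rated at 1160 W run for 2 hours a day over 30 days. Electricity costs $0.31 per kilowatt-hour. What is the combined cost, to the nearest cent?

dishwasher: 1.46 kW × 68 h = 99.28 kWh
pool pump: Runtime = 3 h/day × 14 days = 42 h
pool pump: 2.04 kW × 42 h = 85.68 kWh
refrigerator: Runtime = 1 h/day × 28 days = 28 h
refrigerator: 0.15 kW × 28 h = 4.2 kWh
well pump: Runtime = 2 h/day × 30 days = 60 h
well pump: 1.16 kW × 60 h = 69.6 kWh
Total energy = 258.76 kWh
Cost = 258.76 × $0.31 = $80.22

$80.22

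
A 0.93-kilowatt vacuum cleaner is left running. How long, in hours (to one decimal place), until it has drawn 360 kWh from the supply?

Hours = 360 kWh ÷ 0.93 kW = 387.1 h

387.1 h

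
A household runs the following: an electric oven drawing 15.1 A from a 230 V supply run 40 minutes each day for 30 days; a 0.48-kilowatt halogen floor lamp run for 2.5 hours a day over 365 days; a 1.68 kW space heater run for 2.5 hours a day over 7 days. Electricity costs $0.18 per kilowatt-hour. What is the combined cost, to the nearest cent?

$96.63

electric oven: Power = 15.1 A × 230 V = 3473 W = 3.473 kW
electric oven: Runtime = 40 min × 30 = 1200 min = 20 h
electric oven: 3.473 kW × 20 h = 69.46 kWh
halogen floor lamp: Runtime = 2.5 h/day × 365 days = 912.5 h
halogen floor lamp: 0.48 kW × 912.5 h = 438 kWh
space heater: Runtime = 2.5 h/day × 7 days = 17.5 h
space heater: 1.68 kW × 17.5 h = 29.4 kWh
Total energy = 536.86 kWh
Cost = 536.86 × $0.18 = $96.63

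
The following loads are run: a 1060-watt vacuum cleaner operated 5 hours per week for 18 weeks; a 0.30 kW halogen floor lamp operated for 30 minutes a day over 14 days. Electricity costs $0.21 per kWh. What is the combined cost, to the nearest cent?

vacuum cleaner: Runtime = 5 h/week × 18 weeks = 90 h
vacuum cleaner: 1.06 kW × 90 h = 95.4 kWh
halogen floor lamp: Runtime = 30 min × 14 = 420 min = 7 h
halogen floor lamp: 0.3 kW × 7 h = 2.1 kWh
Total energy = 97.5 kWh
Cost = 97.5 × $0.21 = $20.48

$20.48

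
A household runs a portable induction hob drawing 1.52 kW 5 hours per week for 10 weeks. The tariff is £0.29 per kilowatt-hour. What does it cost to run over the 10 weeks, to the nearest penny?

£22.04

Runtime = 5 h/week × 10 weeks = 50 h
Energy = 1.52 kW × 50 h = 76 kWh
Cost = 76 kWh × £0.29/kWh = £22.04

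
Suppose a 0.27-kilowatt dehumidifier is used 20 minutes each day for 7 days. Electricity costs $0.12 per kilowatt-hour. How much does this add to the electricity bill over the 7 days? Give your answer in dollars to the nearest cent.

$0.08

Runtime = 20 min × 7 = 140 min = 2.333333… h
Energy = 0.27 kW × 2.333333… h = 0.63 kWh
Cost = 0.63 kWh × $0.12/kWh = $0.08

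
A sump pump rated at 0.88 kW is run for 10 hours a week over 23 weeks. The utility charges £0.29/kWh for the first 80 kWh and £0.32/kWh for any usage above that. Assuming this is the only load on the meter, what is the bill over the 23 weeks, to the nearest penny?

£62.37

Runtime = 10 h/week × 23 weeks = 230 h
Energy = 0.88 kW × 230 h = 202.4 kWh
Tier 1 (0–80 kWh): 80 × £0.29 = £23.2
Above 80 kWh: 122.4 × £0.32 = £39.168
Bill = £62.37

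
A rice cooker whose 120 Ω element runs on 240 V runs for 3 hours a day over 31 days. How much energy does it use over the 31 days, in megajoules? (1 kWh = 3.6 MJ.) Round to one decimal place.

Power = V²/R = 240²/120 = 480 W = 0.48 kW
Runtime = 3 h/day × 31 days = 93 h
Energy = 0.48 kW × 93 h = 44.64 kWh
= 44.64 × 3.6 MJ = 160.7 MJ

160.7 MJ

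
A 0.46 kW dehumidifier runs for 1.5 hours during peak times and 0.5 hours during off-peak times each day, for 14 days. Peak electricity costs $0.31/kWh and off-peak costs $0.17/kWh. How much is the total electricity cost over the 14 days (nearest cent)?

$3.54

Peak energy = 0.46 kW × 1.5 h × 14 = 9.66 kWh
Off-peak energy = 0.46 kW × 0.5 h × 14 = 3.22 kWh
Cost = 9.66 × $0.31 + 3.22 × $0.17 = $2.9946 + $0.5474 = $3.54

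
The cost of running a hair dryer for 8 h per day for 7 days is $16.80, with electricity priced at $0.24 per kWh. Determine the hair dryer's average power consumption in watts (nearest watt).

Energy = $16.80 ÷ $0.24/kWh = 70 kWh
Runtime = 8 h/day × 7 days = 56 h
Power = 70 kWh ÷ 56 h = 1.25 kW = 1250 W

1250 W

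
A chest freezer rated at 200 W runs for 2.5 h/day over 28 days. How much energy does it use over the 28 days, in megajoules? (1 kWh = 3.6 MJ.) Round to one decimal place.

Runtime = 2.5 h/day × 28 days = 70 h
Energy = 0.2 kW × 70 h = 14 kWh
= 14 × 3.6 MJ = 50.4 MJ

50.4 MJ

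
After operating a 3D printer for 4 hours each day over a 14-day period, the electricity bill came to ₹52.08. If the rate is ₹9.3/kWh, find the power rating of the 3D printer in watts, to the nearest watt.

Energy = ₹52.08 ÷ ₹9.3/kWh = 5.6 kWh
Runtime = 4 h/day × 14 days = 56 h
Power = 5.6 kWh ÷ 56 h = 0.1 kW = 100 W

100 W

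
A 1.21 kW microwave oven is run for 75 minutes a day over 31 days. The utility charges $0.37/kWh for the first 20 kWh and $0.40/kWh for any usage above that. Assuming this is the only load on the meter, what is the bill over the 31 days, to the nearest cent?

Runtime = 75 min × 31 = 2325 min = 38.75 h
Energy = 1.21 kW × 38.75 h = 46.8875 kWh
Tier 1 (0–20 kWh): 20 × $0.37 = $7.4
Above 20 kWh: 26.8875 × $0.40 = $10.755
Bill = $18.16

$18.16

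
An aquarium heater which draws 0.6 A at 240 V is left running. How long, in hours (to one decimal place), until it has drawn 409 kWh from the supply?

2840.3 h

Power = 0.6 A × 240 V = 144 W = 0.144 kW
Hours = 409 kWh ÷ 0.144 kW = 2840.3 h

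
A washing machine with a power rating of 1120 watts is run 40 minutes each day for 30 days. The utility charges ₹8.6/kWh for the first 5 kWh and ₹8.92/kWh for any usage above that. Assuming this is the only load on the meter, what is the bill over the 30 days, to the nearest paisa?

₹198.21

Runtime = 40 min × 30 = 1200 min = 20 h
Energy = 1.12 kW × 20 h = 22.4 kWh
Tier 1 (0–5 kWh): 5 × ₹8.6 = ₹43
Above 5 kWh: 17.4 × ₹8.92 = ₹155.208
Bill = ₹198.21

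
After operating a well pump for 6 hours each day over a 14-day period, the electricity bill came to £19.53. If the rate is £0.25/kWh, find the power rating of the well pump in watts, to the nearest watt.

930 W

Energy = £19.53 ÷ £0.25/kWh = 78.12 kWh
Runtime = 6 h/day × 14 days = 84 h
Power = 78.12 kWh ÷ 84 h = 0.93 kW = 930 W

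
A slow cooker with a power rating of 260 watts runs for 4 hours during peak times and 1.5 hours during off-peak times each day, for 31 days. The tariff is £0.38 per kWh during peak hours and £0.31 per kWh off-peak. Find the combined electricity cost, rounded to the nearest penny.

Peak energy = 0.26 kW × 4 h × 31 = 32.24 kWh
Off-peak energy = 0.26 kW × 1.5 h × 31 = 12.09 kWh
Cost = 32.24 × £0.38 + 12.09 × £0.31 = £12.2512 + £3.7479 = £16.00

£16.00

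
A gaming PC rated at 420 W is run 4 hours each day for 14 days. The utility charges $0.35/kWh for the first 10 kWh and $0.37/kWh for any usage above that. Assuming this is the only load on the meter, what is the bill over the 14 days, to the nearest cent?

$8.50

Runtime = 4 h/day × 14 days = 56 h
Energy = 0.42 kW × 56 h = 23.52 kWh
Tier 1 (0–10 kWh): 10 × $0.35 = $3.5
Above 10 kWh: 13.52 × $0.37 = $5.0024
Bill = $8.50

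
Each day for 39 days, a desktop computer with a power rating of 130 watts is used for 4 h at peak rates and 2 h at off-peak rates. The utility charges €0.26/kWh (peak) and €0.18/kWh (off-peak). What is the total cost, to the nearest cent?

€7.10

Peak energy = 0.13 kW × 4 h × 39 = 20.28 kWh
Off-peak energy = 0.13 kW × 2 h × 39 = 10.14 kWh
Cost = 20.28 × €0.26 + 10.14 × €0.18 = €5.2728 + €1.8252 = €7.10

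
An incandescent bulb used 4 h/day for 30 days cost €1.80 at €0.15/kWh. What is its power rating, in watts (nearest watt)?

100 W

Energy = €1.80 ÷ €0.15/kWh = 12 kWh
Runtime = 4 h/day × 30 days = 120 h
Power = 12 kWh ÷ 120 h = 0.1 kW = 100 W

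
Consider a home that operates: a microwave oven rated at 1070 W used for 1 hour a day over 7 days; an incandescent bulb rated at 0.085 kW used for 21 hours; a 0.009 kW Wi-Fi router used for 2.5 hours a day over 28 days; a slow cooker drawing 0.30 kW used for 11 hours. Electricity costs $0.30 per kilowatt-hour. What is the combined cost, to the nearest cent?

microwave oven: Runtime = 1 h/day × 7 days = 7 h
microwave oven: 1.07 kW × 7 h = 7.49 kWh
incandescent bulb: 0.085 kW × 21 h = 1.785 kWh
Wi-Fi router: Runtime = 2.5 h/day × 28 days = 70 h
Wi-Fi router: 0.009 kW × 70 h = 0.63 kWh
slow cooker: 0.3 kW × 11 h = 3.3 kWh
Total energy = 13.205 kWh
Cost = 13.205 × $0.30 = $3.96

$3.96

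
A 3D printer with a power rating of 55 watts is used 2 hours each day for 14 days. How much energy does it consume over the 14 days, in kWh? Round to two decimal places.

Runtime = 2 h/day × 14 days = 28 h
Energy = 0.055 kW × 28 h = 1.54 kWh

1.54 kWh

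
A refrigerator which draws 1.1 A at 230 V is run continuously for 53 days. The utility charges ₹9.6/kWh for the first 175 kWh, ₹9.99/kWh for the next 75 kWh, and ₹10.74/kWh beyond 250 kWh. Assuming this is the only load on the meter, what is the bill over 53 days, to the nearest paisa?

Power = 1.1 A × 230 V = 253 W = 0.253 kW
Runtime = 24 h × 53 = 1272 h
Energy = 0.253 kW × 1272 h = 321.816 kWh
Tier 1 (0–175 kWh): 175 × ₹9.6 = ₹1680
Tier 2 (175–250 kWh): 75 × ₹9.99 = ₹749.25
Above 250 kWh: 71.816 × ₹10.74 = ₹771.30384
Bill = ₹3200.55

₹3200.55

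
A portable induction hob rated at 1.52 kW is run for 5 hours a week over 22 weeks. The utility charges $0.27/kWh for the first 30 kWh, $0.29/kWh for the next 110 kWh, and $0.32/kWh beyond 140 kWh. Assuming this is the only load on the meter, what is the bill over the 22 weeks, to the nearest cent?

$48.70

Runtime = 5 h/week × 22 weeks = 110 h
Energy = 1.52 kW × 110 h = 167.2 kWh
Tier 1 (0–30 kWh): 30 × $0.27 = $8.1
Tier 2 (30–140 kWh): 110 × $0.29 = $31.9
Above 140 kWh: 27.2 × $0.32 = $8.704
Bill = $48.70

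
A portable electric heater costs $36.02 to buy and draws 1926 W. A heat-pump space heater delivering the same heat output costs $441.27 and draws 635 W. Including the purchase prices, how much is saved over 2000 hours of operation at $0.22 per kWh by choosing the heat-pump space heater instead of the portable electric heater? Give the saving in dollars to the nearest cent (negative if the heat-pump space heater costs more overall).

portable electric heater: $36.02 + (1926/1000) kW × 2000 h × $0.22 = $36.02 + $847.44 = $883.46
heat-pump space heater: $441.27 + (635/1000) kW × 2000 h × $0.22 = $441.27 + $279.4 = $720.67
Saving = $883.46 − $720.67 = $162.79

$162.79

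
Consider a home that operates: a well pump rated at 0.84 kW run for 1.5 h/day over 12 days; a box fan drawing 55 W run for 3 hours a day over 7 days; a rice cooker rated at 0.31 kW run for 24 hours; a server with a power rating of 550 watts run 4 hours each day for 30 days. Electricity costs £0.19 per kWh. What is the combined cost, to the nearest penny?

£17.05

well pump: Runtime = 1.5 h/day × 12 days = 18 h
well pump: 0.84 kW × 18 h = 15.12 kWh
box fan: Runtime = 3 h/day × 7 days = 21 h
box fan: 0.055 kW × 21 h = 1.155 kWh
rice cooker: 0.31 kW × 24 h = 7.44 kWh
server: Runtime = 4 h/day × 30 days = 120 h
server: 0.55 kW × 120 h = 66 kWh
Total energy = 89.715 kWh
Cost = 89.715 × £0.19 = £17.05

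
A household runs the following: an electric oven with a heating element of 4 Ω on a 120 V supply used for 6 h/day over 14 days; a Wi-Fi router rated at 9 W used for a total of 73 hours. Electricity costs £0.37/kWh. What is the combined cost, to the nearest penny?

electric oven: Power = V²/R = 120²/4 = 3600 W = 3.6 kW
electric oven: Runtime = 6 h/day × 14 days = 84 h
electric oven: 3.6 kW × 84 h = 302.4 kWh
Wi-Fi router: 0.009 kW × 73 h = 0.657 kWh
Total energy = 303.057 kWh
Cost = 303.057 × £0.37 = £112.13

£112.13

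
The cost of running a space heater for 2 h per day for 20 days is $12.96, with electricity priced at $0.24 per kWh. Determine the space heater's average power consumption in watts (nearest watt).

Energy = $12.96 ÷ $0.24/kWh = 54 kWh
Runtime = 2 h/day × 20 days = 40 h
Power = 54 kWh ÷ 40 h = 1.35 kW = 1350 W

1350 W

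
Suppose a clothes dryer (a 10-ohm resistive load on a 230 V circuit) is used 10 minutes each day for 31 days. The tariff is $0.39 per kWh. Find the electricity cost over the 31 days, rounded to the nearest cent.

$10.66

Power = V²/R = 230²/10 = 5290 W = 5.29 kW
Runtime = 10 min × 31 = 310 min = 5.166666… h
Energy = 5.29 kW × 5.166666… h = 27.331666… kWh
Cost = 27.331666… kWh × $0.39/kWh = $10.66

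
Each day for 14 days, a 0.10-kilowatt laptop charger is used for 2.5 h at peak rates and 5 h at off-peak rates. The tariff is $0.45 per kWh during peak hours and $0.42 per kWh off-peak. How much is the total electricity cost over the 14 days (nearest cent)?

$4.52

Peak energy = 0.1 kW × 2.5 h × 14 = 3.5 kWh
Off-peak energy = 0.1 kW × 5 h × 14 = 7 kWh
Cost = 3.5 × $0.45 + 7 × $0.42 = $1.575 + $2.94 = $4.52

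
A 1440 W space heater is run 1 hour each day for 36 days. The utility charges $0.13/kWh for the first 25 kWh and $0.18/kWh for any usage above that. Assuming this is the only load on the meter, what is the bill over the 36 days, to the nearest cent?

$8.08

Runtime = 1 h/day × 36 days = 36 h
Energy = 1.44 kW × 36 h = 51.84 kWh
Tier 1 (0–25 kWh): 25 × $0.13 = $3.25
Above 25 kWh: 26.84 × $0.18 = $4.8312
Bill = $8.08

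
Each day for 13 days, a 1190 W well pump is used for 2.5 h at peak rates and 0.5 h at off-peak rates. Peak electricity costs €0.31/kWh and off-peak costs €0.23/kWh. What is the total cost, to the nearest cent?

€13.77

Peak energy = 1.19 kW × 2.5 h × 13 = 38.675 kWh
Off-peak energy = 1.19 kW × 0.5 h × 13 = 7.735 kWh
Cost = 38.675 × €0.31 + 7.735 × €0.23 = €11.98925 + €1.77905 = €13.77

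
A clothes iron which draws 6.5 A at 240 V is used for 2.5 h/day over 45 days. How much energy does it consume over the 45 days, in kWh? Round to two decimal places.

175.50 kWh

Power = 6.5 A × 240 V = 1560 W = 1.56 kW
Runtime = 2.5 h/day × 45 days = 112.5 h
Energy = 1.56 kW × 112.5 h = 175.5 kWh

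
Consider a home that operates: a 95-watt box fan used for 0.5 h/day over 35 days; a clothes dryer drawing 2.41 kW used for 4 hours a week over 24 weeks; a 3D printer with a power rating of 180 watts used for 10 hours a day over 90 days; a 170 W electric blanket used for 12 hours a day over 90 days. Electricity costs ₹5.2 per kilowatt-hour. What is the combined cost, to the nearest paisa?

box fan: Runtime = 0.5 h/day × 35 days = 17.5 h
box fan: 0.095 kW × 17.5 h = 1.6625 kWh
clothes dryer: Runtime = 4 h/week × 24 weeks = 96 h
clothes dryer: 2.41 kW × 96 h = 231.36 kWh
3D printer: Runtime = 10 h/day × 90 days = 900 h
3D printer: 0.18 kW × 900 h = 162 kWh
electric blanket: Runtime = 12 h/day × 90 days = 1080 h
electric blanket: 0.17 kW × 1080 h = 183.6 kWh
Total energy = 578.6225 kWh
Cost = 578.6225 × ₹5.2 = ₹3008.84

₹3008.84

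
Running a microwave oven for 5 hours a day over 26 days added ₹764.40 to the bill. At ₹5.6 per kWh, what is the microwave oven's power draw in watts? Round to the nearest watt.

Energy = ₹764.40 ÷ ₹5.6/kWh = 136.5 kWh
Runtime = 5 h/day × 26 days = 130 h
Power = 136.5 kWh ÷ 130 h = 1.05 kW = 1050 W

1050 W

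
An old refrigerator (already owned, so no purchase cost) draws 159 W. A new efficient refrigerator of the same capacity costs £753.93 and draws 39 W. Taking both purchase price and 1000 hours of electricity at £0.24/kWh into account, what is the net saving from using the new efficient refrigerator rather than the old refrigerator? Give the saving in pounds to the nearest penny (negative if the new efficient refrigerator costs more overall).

old refrigerator: £0.00 + (159/1000) kW × 1000 h × £0.24 = £0.00 + £38.16 = £38.16
new efficient refrigerator: £753.93 + (39/1000) kW × 1000 h × £0.24 = £753.93 + £9.36 = £763.29
Saving = £38.16 − £763.29 = −£725.13

-£725.13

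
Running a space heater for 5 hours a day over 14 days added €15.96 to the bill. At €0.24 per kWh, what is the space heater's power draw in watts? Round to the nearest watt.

950 W

Energy = €15.96 ÷ €0.24/kWh = 66.5 kWh
Runtime = 5 h/day × 14 days = 70 h
Power = 66.5 kWh ÷ 70 h = 0.95 kW = 950 W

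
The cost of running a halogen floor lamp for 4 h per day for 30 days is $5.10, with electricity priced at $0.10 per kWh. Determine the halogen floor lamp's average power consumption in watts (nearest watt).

425 W

Energy = $5.10 ÷ $0.10/kWh = 51 kWh
Runtime = 4 h/day × 30 days = 120 h
Power = 51 kWh ÷ 120 h = 0.425 kW = 425 W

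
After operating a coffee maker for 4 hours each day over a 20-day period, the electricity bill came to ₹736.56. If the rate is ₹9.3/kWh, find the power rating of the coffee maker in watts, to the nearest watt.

990 W

Energy = ₹736.56 ÷ ₹9.3/kWh = 79.2 kWh
Runtime = 4 h/day × 20 days = 80 h
Power = 79.2 kWh ÷ 80 h = 0.99 kW = 990 W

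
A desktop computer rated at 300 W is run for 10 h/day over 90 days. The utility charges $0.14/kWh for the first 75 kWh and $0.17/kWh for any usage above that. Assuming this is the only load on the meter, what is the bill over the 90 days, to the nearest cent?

Runtime = 10 h/day × 90 days = 900 h
Energy = 0.3 kW × 900 h = 270 kWh
Tier 1 (0–75 kWh): 75 × $0.14 = $10.5
Above 75 kWh: 195 × $0.17 = $33.15
Bill = $43.65

$43.65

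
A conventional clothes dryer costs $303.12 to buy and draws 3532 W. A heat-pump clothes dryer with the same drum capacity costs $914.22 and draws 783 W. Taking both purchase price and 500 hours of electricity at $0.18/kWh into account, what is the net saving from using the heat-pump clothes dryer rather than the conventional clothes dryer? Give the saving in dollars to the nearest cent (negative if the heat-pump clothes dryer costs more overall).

-$363.69

conventional clothes dryer: $303.12 + (3532/1000) kW × 500 h × $0.18 = $303.12 + $317.88 = $621
heat-pump clothes dryer: $914.22 + (783/1000) kW × 500 h × $0.18 = $914.22 + $70.47 = $984.69
Saving = $621 − $984.69 = −$363.69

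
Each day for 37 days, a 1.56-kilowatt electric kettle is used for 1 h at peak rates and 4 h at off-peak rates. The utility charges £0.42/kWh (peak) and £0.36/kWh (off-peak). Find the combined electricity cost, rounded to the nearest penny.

Peak energy = 1.56 kW × 1 h × 37 = 57.72 kWh
Off-peak energy = 1.56 kW × 4 h × 37 = 230.88 kWh
Cost = 57.72 × £0.42 + 230.88 × £0.36 = £24.2424 + £83.1168 = £107.36

£107.36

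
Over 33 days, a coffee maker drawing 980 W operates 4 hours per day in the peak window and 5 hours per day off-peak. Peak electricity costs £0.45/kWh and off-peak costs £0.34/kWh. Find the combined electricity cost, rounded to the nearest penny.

£113.19

Peak energy = 0.98 kW × 4 h × 33 = 129.36 kWh
Off-peak energy = 0.98 kW × 5 h × 33 = 161.7 kWh
Cost = 129.36 × £0.45 + 161.7 × £0.34 = £58.212 + £54.978 = £113.19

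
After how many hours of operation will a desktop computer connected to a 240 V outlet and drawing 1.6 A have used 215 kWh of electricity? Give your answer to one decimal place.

559.9 h

Power = 1.6 A × 240 V = 384 W = 0.384 kW
Hours = 215 kWh ÷ 0.384 kW = 559.9 h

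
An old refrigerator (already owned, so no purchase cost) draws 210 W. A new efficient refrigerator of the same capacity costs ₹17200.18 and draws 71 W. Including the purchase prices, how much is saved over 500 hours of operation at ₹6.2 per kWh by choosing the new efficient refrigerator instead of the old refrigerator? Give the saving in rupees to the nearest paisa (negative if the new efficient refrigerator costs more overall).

old refrigerator: ₹0.00 + (210/1000) kW × 500 h × ₹6.2 = ₹0.00 + ₹651 = ₹651
new efficient refrigerator: ₹17200.18 + (71/1000) kW × 500 h × ₹6.2 = ₹17200.18 + ₹220.1 = ₹17420.28
Saving = ₹651 − ₹17420.28 = −₹16769.28

-₹16769.28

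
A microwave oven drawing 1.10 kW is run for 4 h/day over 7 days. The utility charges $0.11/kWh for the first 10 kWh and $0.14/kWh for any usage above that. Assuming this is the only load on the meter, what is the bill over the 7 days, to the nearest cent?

$4.01

Runtime = 4 h/day × 7 days = 28 h
Energy = 1.1 kW × 28 h = 30.8 kWh
Tier 1 (0–10 kWh): 10 × $0.11 = $1.1
Above 10 kWh: 20.8 × $0.14 = $2.912
Bill = $4.01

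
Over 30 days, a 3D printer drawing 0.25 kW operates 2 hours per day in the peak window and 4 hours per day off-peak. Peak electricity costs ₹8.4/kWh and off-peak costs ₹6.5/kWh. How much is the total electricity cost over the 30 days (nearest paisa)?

Peak energy = 0.25 kW × 2 h × 30 = 15 kWh
Off-peak energy = 0.25 kW × 4 h × 30 = 30 kWh
Cost = 15 × ₹8.4 + 30 × ₹6.5 = ₹126 + ₹195 = ₹321.00

₹321.00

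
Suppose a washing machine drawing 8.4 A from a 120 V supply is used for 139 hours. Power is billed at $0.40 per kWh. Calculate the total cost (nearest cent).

$56.04

Power = 8.4 A × 120 V = 1008 W = 1.008 kW
Energy = 1.008 kW × 139 h = 140.112 kWh
Cost = 140.112 kWh × $0.40/kWh = $56.04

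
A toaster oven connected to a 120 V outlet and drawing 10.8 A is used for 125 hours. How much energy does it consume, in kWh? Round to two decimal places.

162.00 kWh

Power = 10.8 A × 120 V = 1296 W = 1.296 kW
Energy = 1.296 kW × 125 h = 162 kWh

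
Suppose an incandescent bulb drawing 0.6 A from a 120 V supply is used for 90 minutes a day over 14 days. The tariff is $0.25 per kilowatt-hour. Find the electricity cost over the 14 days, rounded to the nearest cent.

Power = 0.6 A × 120 V = 72 W = 0.072 kW
Runtime = 90 min × 14 = 1260 min = 21 h
Energy = 0.072 kW × 21 h = 1.512 kWh
Cost = 1.512 kWh × $0.25/kWh = $0.38

$0.38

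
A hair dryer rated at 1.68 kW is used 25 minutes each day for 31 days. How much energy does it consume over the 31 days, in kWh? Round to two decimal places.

21.70 kWh

Runtime = 25 min × 31 = 775 min = 12.916666… h
Energy = 1.68 kW × 12.916666… h = 21.7 kWh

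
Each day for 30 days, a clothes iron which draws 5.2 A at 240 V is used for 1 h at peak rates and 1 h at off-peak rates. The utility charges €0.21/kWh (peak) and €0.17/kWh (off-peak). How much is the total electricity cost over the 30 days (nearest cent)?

€14.23

Power = 5.2 A × 240 V = 1248 W = 1.248 kW
Peak energy = 1.248 kW × 1 h × 30 = 37.44 kWh
Off-peak energy = 1.248 kW × 1 h × 30 = 37.44 kWh
Cost = 37.44 × €0.21 + 37.44 × €0.17 = €7.8624 + €6.3648 = €14.23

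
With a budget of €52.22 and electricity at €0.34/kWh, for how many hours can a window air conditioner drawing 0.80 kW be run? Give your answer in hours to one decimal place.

192.0 h

Energy available = €52.22 ÷ €0.34/kWh = 153.5882 kWh
Hours = 153.5882 kWh ÷ 0.8 kW = 192.0 h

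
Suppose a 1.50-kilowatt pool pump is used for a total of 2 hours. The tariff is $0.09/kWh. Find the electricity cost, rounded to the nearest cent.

Energy = 1.5 kW × 2 h = 3 kWh
Cost = 3 kWh × $0.09/kWh = $0.27

$0.27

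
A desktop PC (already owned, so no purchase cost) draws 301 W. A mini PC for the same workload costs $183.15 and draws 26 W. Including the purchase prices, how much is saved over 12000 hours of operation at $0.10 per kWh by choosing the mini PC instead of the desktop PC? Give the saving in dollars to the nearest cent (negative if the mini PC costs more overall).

desktop PC: $0.00 + (301/1000) kW × 12000 h × $0.10 = $0.00 + $361.2 = $361.2
mini PC: $183.15 + (26/1000) kW × 12000 h × $0.10 = $183.15 + $31.2 = $214.35
Saving = $361.2 − $214.35 = $146.85

$146.85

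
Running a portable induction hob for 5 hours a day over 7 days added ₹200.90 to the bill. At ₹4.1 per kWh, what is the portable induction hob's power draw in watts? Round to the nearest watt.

Energy = ₹200.90 ÷ ₹4.1/kWh = 49 kWh
Runtime = 5 h/day × 7 days = 35 h
Power = 49 kWh ÷ 35 h = 1.4 kW = 1400 W

1400 W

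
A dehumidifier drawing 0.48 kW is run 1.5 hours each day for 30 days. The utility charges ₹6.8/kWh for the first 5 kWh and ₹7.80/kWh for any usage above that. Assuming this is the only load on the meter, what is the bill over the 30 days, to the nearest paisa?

Runtime = 1.5 h/day × 30 days = 45 h
Energy = 0.48 kW × 45 h = 21.6 kWh
Tier 1 (0–5 kWh): 5 × ₹6.8 = ₹34
Above 5 kWh: 16.6 × ₹7.80 = ₹129.48
Bill = ₹163.48

₹163.48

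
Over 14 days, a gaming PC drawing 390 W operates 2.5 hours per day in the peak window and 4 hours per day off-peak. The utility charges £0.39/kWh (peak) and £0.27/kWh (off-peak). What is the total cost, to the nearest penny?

Peak energy = 0.39 kW × 2.5 h × 14 = 13.65 kWh
Off-peak energy = 0.39 kW × 4 h × 14 = 21.84 kWh
Cost = 13.65 × £0.39 + 21.84 × £0.27 = £5.3235 + £5.8968 = £11.22

£11.22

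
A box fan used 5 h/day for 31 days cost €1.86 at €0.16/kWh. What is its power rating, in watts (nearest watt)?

Energy = €1.86 ÷ €0.16/kWh = 11.625 kWh
Runtime = 5 h/day × 31 days = 155 h
Power = 11.625 kWh ÷ 155 h = 0.075 kW = 75 W

75 W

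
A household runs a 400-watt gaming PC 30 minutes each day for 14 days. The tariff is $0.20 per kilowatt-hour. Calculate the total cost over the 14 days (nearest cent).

Runtime = 30 min × 14 = 420 min = 7 h
Energy = 0.4 kW × 7 h = 2.8 kWh
Cost = 2.8 kWh × $0.20/kWh = $0.56

$0.56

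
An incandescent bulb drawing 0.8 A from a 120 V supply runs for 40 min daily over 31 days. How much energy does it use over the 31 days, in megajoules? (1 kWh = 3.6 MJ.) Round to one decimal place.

7.1 MJ

Power = 0.8 A × 120 V = 96 W = 0.096 kW
Runtime = 40 min × 31 = 1240 min = 20.666666… h
Energy = 0.096 kW × 20.666666… h = 1.984 kWh
= 1.984 × 3.6 MJ = 7.1 MJ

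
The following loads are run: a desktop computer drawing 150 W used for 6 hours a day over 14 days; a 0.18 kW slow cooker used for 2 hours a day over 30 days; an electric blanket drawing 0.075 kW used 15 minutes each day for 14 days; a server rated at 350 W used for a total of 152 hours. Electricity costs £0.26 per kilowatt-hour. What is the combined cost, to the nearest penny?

£19.98

desktop computer: Runtime = 6 h/day × 14 days = 84 h
desktop computer: 0.15 kW × 84 h = 12.6 kWh
slow cooker: Runtime = 2 h/day × 30 days = 60 h
slow cooker: 0.18 kW × 60 h = 10.8 kWh
electric blanket: Runtime = 15 min × 14 = 210 min = 3.5 h
electric blanket: 0.075 kW × 3.5 h = 0.2625 kWh
server: 0.35 kW × 152 h = 53.2 kWh
Total energy = 76.8625 kWh
Cost = 76.8625 × £0.26 = £19.98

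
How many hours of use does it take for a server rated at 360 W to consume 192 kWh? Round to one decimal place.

533.3 h

Hours = 192 kWh ÷ 0.36 kW = 533.3 h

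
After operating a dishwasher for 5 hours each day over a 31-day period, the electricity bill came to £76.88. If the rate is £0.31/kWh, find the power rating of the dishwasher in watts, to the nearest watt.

Energy = £76.88 ÷ £0.31/kWh = 248 kWh
Runtime = 5 h/day × 31 days = 155 h
Power = 248 kWh ÷ 155 h = 1.6 kW = 1600 W

1600 W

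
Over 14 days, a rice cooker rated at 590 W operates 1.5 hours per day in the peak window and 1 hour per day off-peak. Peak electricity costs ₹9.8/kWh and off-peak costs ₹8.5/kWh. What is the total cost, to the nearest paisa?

₹191.63

Peak energy = 0.59 kW × 1.5 h × 14 = 12.39 kWh
Off-peak energy = 0.59 kW × 1 h × 14 = 8.26 kWh
Cost = 12.39 × ₹9.8 + 8.26 × ₹8.5 = ₹121.422 + ₹70.21 = ₹191.63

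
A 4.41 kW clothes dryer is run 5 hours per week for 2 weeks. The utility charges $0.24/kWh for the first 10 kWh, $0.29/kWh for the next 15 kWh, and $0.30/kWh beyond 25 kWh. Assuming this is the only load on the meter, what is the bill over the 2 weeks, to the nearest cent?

$12.48

Runtime = 5 h/week × 2 weeks = 10 h
Energy = 4.41 kW × 10 h = 44.1 kWh
Tier 1 (0–10 kWh): 10 × $0.24 = $2.4
Tier 2 (10–25 kWh): 15 × $0.29 = $4.35
Above 25 kWh: 19.1 × $0.30 = $5.73
Bill = $12.48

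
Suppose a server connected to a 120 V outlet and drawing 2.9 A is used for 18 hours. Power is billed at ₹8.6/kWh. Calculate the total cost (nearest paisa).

₹53.87

Power = 2.9 A × 120 V = 348 W = 0.348 kW
Energy = 0.348 kW × 18 h = 6.264 kWh
Cost = 6.264 kWh × ₹8.6/kWh = ₹53.87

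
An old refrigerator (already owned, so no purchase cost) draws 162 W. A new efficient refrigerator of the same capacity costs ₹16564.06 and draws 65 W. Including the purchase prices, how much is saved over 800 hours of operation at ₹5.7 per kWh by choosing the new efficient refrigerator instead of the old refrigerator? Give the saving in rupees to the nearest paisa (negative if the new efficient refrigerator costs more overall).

-₹16121.74

old refrigerator: ₹0.00 + (162/1000) kW × 800 h × ₹5.7 = ₹0.00 + ₹738.72 = ₹738.72
new efficient refrigerator: ₹16564.06 + (65/1000) kW × 800 h × ₹5.7 = ₹16564.06 + ₹296.4 = ₹16860.46
Saving = ₹738.72 − ₹16860.46 = −₹16121.74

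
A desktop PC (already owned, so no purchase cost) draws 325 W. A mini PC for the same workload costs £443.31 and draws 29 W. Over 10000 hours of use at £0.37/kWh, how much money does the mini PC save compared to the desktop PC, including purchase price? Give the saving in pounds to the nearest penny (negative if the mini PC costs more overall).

desktop PC: £0.00 + (325/1000) kW × 10000 h × £0.37 = £0.00 + £1202.5 = £1202.5
mini PC: £443.31 + (29/1000) kW × 10000 h × £0.37 = £443.31 + £107.3 = £550.61
Saving = £1202.5 − £550.61 = £651.89

£651.89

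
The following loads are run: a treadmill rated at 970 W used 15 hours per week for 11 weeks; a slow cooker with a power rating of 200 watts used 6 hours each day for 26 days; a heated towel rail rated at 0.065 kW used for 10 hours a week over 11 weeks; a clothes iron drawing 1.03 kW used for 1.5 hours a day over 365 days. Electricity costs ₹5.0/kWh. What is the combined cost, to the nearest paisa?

treadmill: Runtime = 15 h/week × 11 weeks = 165 h
treadmill: 0.97 kW × 165 h = 160.05 kWh
slow cooker: Runtime = 6 h/day × 26 days = 156 h
slow cooker: 0.2 kW × 156 h = 31.2 kWh
heated towel rail: Runtime = 10 h/week × 11 weeks = 110 h
heated towel rail: 0.065 kW × 110 h = 7.15 kWh
clothes iron: Runtime = 1.5 h/day × 365 days = 547.5 h
clothes iron: 1.03 kW × 547.5 h = 563.925 kWh
Total energy = 762.325 kWh
Cost = 762.325 × ₹5.0 = ₹3811.63

₹3811.63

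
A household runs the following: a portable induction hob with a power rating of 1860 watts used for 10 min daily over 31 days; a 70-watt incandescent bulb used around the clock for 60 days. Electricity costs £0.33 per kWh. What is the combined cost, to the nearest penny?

portable induction hob: Runtime = 10 min × 31 = 310 min = 5.166666… h
portable induction hob: 1.86 kW × 5.166666… h = 9.61 kWh
incandescent bulb: Runtime = 24 h × 60 = 1440 h
incandescent bulb: 0.07 kW × 1440 h = 100.8 kWh
Total energy = 110.41 kWh
Cost = 110.41 × £0.33 = £36.44

£36.44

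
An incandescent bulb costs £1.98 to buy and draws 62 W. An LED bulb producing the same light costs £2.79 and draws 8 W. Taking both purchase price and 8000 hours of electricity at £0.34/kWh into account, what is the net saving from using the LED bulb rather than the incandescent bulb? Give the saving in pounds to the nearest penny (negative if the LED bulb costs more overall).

£146.07

incandescent bulb: £1.98 + (62/1000) kW × 8000 h × £0.34 = £1.98 + £168.64 = £170.62
LED bulb: £2.79 + (8/1000) kW × 8000 h × £0.34 = £2.79 + £21.76 = £24.55
Saving = £170.62 − £24.55 = £146.07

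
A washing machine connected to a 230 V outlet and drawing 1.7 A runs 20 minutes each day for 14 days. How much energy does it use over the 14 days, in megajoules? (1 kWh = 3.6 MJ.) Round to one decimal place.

Power = 1.7 A × 230 V = 391 W = 0.391 kW
Runtime = 20 min × 14 = 280 min = 4.666666… h
Energy = 0.391 kW × 4.666666… h = 1.824666… kWh
= 1.824666… × 3.6 MJ = 6.6 MJ

6.6 MJ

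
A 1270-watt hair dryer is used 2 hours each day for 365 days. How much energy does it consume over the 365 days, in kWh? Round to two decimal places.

Runtime = 2 h/day × 365 days = 730 h
Energy = 1.27 kW × 730 h = 927.1 kWh

927.10 kWh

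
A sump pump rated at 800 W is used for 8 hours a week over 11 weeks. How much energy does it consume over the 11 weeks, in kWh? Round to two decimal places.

70.40 kWh

Runtime = 8 h/week × 11 weeks = 88 h
Energy = 0.8 kW × 88 h = 70.4 kWh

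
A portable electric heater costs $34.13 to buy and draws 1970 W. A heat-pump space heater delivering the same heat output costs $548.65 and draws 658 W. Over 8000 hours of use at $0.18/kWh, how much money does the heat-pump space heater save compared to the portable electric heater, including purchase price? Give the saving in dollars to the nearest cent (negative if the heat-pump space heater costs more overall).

$1374.76

portable electric heater: $34.13 + (1970/1000) kW × 8000 h × $0.18 = $34.13 + $2836.8 = $2870.93
heat-pump space heater: $548.65 + (658/1000) kW × 8000 h × $0.18 = $548.65 + $947.52 = $1496.17
Saving = $2870.93 − $1496.17 = $1374.76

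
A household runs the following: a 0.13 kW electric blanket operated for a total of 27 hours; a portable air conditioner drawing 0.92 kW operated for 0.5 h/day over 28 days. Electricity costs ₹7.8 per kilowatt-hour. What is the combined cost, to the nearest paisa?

₹127.84

electric blanket: 0.13 kW × 27 h = 3.51 kWh
portable air conditioner: Runtime = 0.5 h/day × 28 days = 14 h
portable air conditioner: 0.92 kW × 14 h = 12.88 kWh
Total energy = 16.39 kWh
Cost = 16.39 × ₹7.8 = ₹127.84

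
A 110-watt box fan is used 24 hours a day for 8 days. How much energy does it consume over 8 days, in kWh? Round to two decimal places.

21.12 kWh

Runtime = 24 h × 8 = 192 h
Energy = 0.11 kW × 192 h = 21.12 kWh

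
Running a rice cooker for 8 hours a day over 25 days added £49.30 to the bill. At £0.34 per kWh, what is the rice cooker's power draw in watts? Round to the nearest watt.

725 W

Energy = £49.30 ÷ £0.34/kWh = 145 kWh
Runtime = 8 h/day × 25 days = 200 h
Power = 145 kWh ÷ 200 h = 0.725 kW = 725 W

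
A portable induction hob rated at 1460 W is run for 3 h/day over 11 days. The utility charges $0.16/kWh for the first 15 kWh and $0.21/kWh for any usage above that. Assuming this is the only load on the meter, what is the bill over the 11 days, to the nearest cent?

$9.37

Runtime = 3 h/day × 11 days = 33 h
Energy = 1.46 kW × 33 h = 48.18 kWh
Tier 1 (0–15 kWh): 15 × $0.16 = $2.4
Above 15 kWh: 33.18 × $0.21 = $6.9678
Bill = $9.37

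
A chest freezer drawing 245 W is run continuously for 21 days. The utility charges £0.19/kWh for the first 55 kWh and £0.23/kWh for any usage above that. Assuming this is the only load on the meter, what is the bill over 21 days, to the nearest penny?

Runtime = 24 h × 21 = 504 h
Energy = 0.245 kW × 504 h = 123.48 kWh
Tier 1 (0–55 kWh): 55 × £0.19 = £10.45
Above 55 kWh: 68.48 × £0.23 = £15.7504
Bill = £26.20

£26.20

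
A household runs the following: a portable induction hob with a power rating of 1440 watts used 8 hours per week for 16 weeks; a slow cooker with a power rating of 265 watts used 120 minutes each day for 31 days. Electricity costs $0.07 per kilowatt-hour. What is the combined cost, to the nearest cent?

$14.05

portable induction hob: Runtime = 8 h/week × 16 weeks = 128 h
portable induction hob: 1.44 kW × 128 h = 184.32 kWh
slow cooker: Runtime = 120 min × 31 = 3720 min = 62 h
slow cooker: 0.265 kW × 62 h = 16.43 kWh
Total energy = 200.75 kWh
Cost = 200.75 × $0.07 = $14.05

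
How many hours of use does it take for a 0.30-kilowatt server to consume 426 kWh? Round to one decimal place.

1420.0 h

Hours = 426 kWh ÷ 0.3 kW = 1420.0 h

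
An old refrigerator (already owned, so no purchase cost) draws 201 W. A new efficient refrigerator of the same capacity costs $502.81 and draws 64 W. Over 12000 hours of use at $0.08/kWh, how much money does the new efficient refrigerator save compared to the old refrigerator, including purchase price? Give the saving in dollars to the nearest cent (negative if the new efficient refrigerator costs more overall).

-$371.29

old refrigerator: $0.00 + (201/1000) kW × 12000 h × $0.08 = $0.00 + $192.96 = $192.96
new efficient refrigerator: $502.81 + (64/1000) kW × 12000 h × $0.08 = $502.81 + $61.44 = $564.25
Saving = $192.96 − $564.25 = −$371.29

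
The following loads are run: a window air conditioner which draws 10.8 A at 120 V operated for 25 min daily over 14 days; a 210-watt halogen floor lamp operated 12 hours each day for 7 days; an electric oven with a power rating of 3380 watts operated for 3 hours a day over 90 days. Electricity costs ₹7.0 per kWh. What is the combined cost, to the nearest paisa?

₹6564.60

window air conditioner: Power = 10.8 A × 120 V = 1296 W = 1.296 kW
window air conditioner: Runtime = 25 min × 14 = 350 min = 5.833333… h
window air conditioner: 1.296 kW × 5.833333… h = 7.56 kWh
halogen floor lamp: Runtime = 12 h/day × 7 days = 84 h
halogen floor lamp: 0.21 kW × 84 h = 17.64 kWh
electric oven: Runtime = 3 h/day × 90 days = 270 h
electric oven: 3.38 kW × 270 h = 912.6 kWh
Total energy = 937.8 kWh
Cost = 937.8 × ₹7.0 = ₹6564.60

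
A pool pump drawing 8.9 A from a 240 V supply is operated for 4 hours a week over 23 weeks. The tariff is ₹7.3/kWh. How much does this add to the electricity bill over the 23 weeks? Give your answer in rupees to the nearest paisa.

₹1434.54

Power = 8.9 A × 240 V = 2136 W = 2.136 kW
Runtime = 4 h/week × 23 weeks = 92 h
Energy = 2.136 kW × 92 h = 196.512 kWh
Cost = 196.512 kWh × ₹7.3/kWh = ₹1434.54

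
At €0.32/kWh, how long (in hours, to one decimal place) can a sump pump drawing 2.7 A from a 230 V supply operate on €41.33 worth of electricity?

208.0 h

Power = 2.7 A × 230 V = 621 W = 0.621 kW
Energy available = €41.33 ÷ €0.32/kWh = 129.1563 kWh
Hours = 129.1563 kWh ÷ 0.621 kW = 208.0 h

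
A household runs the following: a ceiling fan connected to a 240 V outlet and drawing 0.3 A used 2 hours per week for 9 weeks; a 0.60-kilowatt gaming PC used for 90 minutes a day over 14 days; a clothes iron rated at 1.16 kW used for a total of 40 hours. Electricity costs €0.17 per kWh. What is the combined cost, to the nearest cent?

€10.25

ceiling fan: Power = 0.3 A × 240 V = 72 W = 0.072 kW
ceiling fan: Runtime = 2 h/week × 9 weeks = 18 h
ceiling fan: 0.072 kW × 18 h = 1.296 kWh
gaming PC: Runtime = 90 min × 14 = 1260 min = 21 h
gaming PC: 0.6 kW × 21 h = 12.6 kWh
clothes iron: 1.16 kW × 40 h = 46.4 kWh
Total energy = 60.296 kWh
Cost = 60.296 × €0.17 = €10.25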